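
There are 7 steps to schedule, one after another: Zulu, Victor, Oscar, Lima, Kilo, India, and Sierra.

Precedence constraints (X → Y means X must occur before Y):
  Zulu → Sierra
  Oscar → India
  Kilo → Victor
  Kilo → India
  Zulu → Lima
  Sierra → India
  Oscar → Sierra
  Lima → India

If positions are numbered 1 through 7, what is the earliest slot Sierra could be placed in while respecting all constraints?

The steps that are forced before Sierra, directly or transitively, are Zulu, Oscar. That's 2 steps.
With 2 mandatory predecessors, the earliest Sierra can sit is position 2+1 = 3, and placing just those 2 first achieves it.

3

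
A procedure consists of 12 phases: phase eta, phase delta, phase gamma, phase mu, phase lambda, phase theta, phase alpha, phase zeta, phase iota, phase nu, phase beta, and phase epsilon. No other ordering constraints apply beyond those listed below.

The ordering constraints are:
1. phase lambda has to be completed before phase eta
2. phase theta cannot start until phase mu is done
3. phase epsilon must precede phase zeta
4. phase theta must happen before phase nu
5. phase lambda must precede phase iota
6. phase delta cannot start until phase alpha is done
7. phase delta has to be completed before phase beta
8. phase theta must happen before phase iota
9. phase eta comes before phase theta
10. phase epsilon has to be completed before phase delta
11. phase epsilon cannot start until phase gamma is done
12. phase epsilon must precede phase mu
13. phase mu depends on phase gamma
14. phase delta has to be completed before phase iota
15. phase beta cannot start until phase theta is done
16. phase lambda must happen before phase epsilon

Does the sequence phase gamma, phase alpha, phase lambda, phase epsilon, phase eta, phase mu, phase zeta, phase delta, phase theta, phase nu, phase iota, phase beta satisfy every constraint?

Going through the constraints one by one, each required predecessor appears earlier in the sequence than its dependent — e.g. phase lambda (position 3) is before phase iota (position 11), as required.

Yes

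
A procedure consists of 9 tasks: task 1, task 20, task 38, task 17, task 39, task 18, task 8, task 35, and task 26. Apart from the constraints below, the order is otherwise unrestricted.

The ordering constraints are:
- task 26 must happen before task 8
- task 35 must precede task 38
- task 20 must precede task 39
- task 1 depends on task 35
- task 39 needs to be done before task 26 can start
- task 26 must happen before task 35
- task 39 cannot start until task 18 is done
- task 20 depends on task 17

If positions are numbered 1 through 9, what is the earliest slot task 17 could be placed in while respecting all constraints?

Nothing is required before task 17; it can be the very first task.

1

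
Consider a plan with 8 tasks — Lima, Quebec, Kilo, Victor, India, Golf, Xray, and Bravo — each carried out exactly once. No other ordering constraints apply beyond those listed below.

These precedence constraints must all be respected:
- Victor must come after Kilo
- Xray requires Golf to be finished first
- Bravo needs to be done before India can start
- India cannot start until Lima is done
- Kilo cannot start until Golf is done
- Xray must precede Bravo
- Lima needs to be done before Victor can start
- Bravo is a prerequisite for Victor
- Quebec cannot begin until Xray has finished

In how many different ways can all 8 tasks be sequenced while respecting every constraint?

178

2 tasks have no prerequisites (Lima, Golf), so any of them could come first.
Counting all ways to extend the partial order to a total order gives 178.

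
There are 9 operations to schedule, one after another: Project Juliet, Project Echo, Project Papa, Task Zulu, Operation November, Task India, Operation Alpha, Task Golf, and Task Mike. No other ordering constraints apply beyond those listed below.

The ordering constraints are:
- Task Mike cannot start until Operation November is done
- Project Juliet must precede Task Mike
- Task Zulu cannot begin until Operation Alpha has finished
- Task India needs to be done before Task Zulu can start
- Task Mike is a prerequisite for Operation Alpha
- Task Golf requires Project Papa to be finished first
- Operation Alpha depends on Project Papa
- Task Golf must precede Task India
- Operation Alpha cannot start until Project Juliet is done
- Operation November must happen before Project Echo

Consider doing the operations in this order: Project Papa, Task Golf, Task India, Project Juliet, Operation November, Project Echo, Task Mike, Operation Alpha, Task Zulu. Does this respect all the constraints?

Going through the constraints one by one, each required predecessor appears earlier in the sequence than its dependent — e.g. Project Papa (position 1) is before Operation Alpha (position 8), as required.

Yes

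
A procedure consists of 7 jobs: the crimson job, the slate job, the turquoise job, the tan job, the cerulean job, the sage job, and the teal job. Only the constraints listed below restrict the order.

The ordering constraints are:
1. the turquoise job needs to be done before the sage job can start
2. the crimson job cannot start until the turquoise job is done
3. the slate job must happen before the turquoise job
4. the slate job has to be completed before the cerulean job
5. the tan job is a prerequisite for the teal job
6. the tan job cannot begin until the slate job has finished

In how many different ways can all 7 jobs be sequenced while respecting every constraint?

120

The slate job is the only job with nothing required before it, so every ordering starts there.
Enumerating by repeatedly choosing an available job (one whose prerequisites are all placed) gives 120 distinct complete orderings.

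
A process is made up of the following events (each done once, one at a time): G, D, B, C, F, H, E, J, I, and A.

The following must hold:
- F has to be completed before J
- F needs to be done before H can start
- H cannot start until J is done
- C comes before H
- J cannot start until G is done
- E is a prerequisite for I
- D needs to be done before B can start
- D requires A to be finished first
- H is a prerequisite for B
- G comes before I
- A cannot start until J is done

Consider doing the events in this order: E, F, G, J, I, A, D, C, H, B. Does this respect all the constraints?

Every stated constraint is respected: F sits at position 2, ahead of H at position 9, and each of the other listed pairs likewise has the predecessor earlier in the sequence.

Yes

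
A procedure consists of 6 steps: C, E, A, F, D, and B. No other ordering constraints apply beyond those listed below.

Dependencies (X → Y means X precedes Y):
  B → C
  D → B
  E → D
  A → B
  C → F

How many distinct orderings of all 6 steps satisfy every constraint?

3

2 steps have no prerequisites (E, A), so any of them could come first.
Enumerating by repeatedly choosing an available step (one whose prerequisites are all placed) gives 3 distinct complete orderings.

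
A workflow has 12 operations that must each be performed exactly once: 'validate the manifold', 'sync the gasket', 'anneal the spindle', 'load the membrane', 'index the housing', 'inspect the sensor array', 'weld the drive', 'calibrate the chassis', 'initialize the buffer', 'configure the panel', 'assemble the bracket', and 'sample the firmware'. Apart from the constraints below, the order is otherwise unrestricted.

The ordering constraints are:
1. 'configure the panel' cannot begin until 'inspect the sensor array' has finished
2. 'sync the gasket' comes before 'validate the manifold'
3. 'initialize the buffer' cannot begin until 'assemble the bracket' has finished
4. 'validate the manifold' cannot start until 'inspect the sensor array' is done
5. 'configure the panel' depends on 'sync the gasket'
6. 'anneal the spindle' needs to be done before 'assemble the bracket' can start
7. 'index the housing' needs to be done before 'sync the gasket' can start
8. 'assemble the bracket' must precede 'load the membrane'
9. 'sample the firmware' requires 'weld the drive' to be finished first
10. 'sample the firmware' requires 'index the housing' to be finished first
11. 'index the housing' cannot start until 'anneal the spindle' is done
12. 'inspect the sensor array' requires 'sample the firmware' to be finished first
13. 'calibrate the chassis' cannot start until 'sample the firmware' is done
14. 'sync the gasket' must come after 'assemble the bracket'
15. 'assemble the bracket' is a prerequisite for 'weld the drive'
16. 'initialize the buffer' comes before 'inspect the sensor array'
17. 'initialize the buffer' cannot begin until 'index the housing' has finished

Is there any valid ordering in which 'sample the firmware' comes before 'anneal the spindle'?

Following 'anneal the spindle' → 'index the housing' → 'sample the firmware', 'anneal the spindle' must precede 'sample the firmware' in every valid ordering.
Hence 'sample the firmware' can never be scheduled before 'anneal the spindle'.

No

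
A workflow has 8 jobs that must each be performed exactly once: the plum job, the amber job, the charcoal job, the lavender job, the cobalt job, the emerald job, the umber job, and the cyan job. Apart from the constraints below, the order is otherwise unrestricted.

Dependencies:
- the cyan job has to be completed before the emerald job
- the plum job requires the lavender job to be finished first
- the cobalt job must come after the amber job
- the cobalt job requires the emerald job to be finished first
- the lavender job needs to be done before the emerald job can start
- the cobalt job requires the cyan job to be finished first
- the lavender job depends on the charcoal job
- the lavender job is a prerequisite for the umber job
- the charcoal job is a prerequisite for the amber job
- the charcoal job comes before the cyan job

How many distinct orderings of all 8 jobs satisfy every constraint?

The charcoal job is the only job with nothing required before it, so every ordering starts there.
Counting all ways to extend the partial order to a total order gives 174.

174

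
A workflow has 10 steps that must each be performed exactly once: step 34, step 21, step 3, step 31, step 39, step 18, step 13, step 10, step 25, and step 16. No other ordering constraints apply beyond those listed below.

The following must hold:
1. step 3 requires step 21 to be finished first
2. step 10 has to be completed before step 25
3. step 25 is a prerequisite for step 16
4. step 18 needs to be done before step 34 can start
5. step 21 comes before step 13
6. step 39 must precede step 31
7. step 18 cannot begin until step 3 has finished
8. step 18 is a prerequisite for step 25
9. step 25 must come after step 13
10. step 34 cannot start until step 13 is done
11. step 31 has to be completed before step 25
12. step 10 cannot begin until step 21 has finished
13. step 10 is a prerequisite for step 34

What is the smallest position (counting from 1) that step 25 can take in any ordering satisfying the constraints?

The steps that are forced before step 25, directly or transitively, are step 21, step 3, step 31, step 39, step 18, step 13, step 10. That's 7 steps.
So at minimum 7 steps come before step 25, putting step 25 no earlier than position 8. That position is achievable by scheduling exactly those predecessors first.

8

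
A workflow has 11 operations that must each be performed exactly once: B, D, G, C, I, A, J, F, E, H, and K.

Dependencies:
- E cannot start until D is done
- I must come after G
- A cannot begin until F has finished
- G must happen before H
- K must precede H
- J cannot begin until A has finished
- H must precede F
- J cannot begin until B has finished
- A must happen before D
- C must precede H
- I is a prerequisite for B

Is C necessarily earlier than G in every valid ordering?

No

Nothing in the constraints links C and G; they are unordered relative to each other.
There exist valid orderings with G before C, so C is not required to come first.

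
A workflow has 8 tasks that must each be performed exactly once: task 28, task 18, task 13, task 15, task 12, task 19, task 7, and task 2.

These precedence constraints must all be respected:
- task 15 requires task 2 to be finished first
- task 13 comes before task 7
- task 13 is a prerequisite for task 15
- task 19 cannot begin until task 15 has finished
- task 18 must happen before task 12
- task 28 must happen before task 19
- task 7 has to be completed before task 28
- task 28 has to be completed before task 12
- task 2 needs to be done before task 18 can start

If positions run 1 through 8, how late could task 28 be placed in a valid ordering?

Every task that must follow task 28 has to come after it. Tracing all chains starting from task 28, those tasks are: task 12, task 19 — 2 in total.
With 2 mandatory successors out of 8 tasks total, the latest slot for task 28 is 8−2 = 6, and it's reachable by doing all non-successors before task 28.

6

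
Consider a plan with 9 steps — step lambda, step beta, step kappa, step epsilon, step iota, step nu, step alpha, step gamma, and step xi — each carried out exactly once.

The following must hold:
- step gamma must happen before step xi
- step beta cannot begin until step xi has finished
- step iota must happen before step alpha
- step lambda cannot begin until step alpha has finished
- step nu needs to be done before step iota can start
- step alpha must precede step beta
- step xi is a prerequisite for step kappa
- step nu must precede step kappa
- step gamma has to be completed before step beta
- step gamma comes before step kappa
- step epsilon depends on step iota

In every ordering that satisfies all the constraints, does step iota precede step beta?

Chaining the stated constraints: step iota → step alpha → step beta.
So step iota must precede step beta in any valid ordering.

Yes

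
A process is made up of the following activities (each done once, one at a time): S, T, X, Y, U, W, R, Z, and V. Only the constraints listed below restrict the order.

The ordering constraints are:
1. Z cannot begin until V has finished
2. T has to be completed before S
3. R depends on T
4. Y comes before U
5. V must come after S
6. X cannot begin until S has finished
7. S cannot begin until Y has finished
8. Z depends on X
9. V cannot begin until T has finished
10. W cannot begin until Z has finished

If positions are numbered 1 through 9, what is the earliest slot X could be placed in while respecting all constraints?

4

Working backwards through the constraints from X, its full set of required predecessors is S, T, Y — 3 of them.
So at minimum 3 activities come before X, putting X no earlier than position 4. That position is achievable by scheduling exactly those predecessors first.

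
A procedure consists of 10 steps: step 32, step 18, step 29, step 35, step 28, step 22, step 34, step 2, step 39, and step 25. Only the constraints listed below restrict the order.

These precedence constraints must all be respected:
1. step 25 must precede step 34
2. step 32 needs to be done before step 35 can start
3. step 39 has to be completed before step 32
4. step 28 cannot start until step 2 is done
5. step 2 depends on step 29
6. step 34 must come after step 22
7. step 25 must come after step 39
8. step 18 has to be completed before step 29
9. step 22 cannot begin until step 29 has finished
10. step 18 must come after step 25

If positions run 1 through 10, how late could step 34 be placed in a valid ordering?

No constraint forces any step after step 34, so it can be placed last, in position 10.

10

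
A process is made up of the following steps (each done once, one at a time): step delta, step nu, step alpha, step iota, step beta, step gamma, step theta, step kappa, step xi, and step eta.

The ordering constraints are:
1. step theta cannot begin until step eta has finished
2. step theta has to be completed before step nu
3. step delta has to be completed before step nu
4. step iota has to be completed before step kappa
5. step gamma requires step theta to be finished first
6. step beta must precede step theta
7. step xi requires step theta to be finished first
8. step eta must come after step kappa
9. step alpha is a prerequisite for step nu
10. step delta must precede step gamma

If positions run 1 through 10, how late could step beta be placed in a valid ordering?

Following every chain forward from step beta, the steps that must come later are step nu, step gamma, step theta, step xi — 4 of them.
So at least 4 steps follow step beta, putting step beta no later than position 6. That position is achievable by scheduling everything else first.

6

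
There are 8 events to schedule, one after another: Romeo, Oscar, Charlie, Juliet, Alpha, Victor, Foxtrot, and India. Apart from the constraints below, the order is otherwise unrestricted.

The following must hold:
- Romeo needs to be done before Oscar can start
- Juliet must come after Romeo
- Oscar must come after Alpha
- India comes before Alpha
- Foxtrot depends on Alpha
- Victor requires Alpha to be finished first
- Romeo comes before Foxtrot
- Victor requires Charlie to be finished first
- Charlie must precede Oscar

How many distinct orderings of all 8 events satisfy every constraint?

450

3 events have no prerequisites (Romeo, Charlie, India), so any of them could come first.
Systematically extending each partial ordering one event at a time and counting, there are 450 complete orderings.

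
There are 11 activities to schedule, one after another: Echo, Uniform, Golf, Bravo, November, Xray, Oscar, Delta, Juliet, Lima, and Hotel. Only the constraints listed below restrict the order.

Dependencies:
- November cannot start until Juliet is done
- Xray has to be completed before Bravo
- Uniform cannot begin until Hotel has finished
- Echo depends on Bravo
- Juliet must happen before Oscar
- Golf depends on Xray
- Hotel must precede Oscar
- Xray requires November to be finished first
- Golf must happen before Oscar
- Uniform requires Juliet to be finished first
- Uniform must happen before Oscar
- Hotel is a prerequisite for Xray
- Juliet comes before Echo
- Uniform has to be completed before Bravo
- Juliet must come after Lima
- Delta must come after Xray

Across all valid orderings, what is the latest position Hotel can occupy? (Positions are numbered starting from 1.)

4

The activities that are forced after Hotel, directly or by a chain of constraints, are Echo, Uniform, Golf, Bravo, Xray, Oscar, Delta. That's 7 activities.
So at least 7 activities follow Hotel, putting Hotel no later than position 4. That position is achievable by scheduling everything else first.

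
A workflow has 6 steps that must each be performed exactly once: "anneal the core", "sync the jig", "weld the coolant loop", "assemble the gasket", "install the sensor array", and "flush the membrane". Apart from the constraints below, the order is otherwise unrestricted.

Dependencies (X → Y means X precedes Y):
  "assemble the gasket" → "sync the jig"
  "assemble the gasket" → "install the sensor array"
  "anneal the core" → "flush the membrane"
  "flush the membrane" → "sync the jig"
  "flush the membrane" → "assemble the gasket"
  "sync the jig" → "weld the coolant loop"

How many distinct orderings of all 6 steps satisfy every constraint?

"anneal the core" is the only step with nothing required before it, so every ordering starts there.
Counting all ways to extend the partial order to a total order gives 3.

3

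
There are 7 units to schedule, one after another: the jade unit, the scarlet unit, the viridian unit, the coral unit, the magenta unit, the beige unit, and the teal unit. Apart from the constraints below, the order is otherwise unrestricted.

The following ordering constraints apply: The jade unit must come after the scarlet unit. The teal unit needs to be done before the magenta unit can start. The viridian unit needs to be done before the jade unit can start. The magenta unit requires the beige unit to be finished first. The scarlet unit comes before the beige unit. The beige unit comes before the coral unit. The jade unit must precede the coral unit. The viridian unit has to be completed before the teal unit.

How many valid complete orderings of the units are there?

2 units have no prerequisites (the scarlet unit, the viridian unit), so any of them could come first.
Enumerating by repeatedly choosing an available unit (one whose prerequisites are all placed) gives 43 distinct complete orderings.

43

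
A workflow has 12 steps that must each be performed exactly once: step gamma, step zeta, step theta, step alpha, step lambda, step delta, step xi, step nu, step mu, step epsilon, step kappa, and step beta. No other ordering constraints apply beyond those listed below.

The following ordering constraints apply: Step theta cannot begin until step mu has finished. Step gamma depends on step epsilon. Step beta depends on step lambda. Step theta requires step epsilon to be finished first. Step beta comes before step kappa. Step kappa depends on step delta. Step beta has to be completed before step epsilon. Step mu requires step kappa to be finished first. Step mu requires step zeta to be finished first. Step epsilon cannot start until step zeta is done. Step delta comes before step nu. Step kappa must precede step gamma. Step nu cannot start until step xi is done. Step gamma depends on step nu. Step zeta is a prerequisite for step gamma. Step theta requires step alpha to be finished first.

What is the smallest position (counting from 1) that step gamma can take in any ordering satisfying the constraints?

Working backwards through the constraints from step gamma, its full set of required predecessors is step zeta, step lambda, step delta, step xi, step nu, step epsilon, step kappa, step beta — 8 of them.
With 8 mandatory predecessors, the earliest step gamma can sit is position 8+1 = 9, and placing just those 8 first achieves it.

9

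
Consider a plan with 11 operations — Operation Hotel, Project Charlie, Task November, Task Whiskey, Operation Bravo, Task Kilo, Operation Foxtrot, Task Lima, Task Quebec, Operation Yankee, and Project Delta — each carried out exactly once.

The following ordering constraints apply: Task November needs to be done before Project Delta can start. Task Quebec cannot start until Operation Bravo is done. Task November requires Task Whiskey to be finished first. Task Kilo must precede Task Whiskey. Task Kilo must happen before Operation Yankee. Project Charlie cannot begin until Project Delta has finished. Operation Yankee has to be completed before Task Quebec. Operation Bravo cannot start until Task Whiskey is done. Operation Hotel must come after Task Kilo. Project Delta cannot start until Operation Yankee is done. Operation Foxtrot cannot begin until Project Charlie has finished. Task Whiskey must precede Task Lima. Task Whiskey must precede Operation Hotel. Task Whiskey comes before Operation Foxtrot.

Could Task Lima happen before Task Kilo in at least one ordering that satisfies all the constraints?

No

Following Task Kilo → Task Whiskey → Task Lima, Task Kilo must precede Task Lima in every valid ordering.
Hence Task Lima can never be scheduled before Task Kilo.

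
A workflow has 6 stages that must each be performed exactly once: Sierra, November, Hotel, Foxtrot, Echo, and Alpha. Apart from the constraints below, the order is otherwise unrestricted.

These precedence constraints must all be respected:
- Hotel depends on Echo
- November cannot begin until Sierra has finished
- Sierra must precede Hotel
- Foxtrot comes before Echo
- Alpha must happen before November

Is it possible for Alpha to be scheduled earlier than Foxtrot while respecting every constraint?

The constraints leave Alpha and Foxtrot unordered relative to each other; nothing requires Foxtrot earlier.
That means at least one valid schedule has Alpha before Foxtrot.

Yes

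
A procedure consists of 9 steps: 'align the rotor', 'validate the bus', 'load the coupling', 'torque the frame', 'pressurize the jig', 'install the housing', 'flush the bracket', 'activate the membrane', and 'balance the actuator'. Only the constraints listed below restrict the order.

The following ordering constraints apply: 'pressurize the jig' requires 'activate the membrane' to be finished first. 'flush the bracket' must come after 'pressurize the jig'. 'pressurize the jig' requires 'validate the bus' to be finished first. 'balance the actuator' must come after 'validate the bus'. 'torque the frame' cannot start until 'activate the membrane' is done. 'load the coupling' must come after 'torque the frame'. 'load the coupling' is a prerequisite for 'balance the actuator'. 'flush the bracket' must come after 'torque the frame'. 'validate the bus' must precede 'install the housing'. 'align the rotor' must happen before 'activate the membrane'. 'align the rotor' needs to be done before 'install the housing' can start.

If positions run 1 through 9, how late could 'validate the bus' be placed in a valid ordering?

5

Following every chain forward from 'validate the bus', the steps that must come later are 'pressurize the jig', 'install the housing', 'flush the bracket', 'balance the actuator' — 4 of them.
With 4 mandatory successors out of 9 steps total, the latest slot for 'validate the bus' is 9−4 = 5, and it's reachable by doing all non-successors before 'validate the bus'.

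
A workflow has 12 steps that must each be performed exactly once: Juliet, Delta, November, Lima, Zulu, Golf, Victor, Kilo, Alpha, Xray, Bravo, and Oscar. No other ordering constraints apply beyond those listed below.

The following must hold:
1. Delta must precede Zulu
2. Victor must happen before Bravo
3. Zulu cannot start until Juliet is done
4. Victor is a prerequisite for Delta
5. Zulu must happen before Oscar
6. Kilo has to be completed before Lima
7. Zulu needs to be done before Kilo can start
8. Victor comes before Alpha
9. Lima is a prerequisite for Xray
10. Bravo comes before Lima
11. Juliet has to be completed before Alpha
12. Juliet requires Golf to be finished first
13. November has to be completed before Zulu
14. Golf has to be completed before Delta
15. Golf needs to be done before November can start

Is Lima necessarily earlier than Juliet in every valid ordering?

There is a chain Juliet → Zulu → Kilo → Lima, which puts Juliet before Lima.
So Lima never precedes Juliet.

No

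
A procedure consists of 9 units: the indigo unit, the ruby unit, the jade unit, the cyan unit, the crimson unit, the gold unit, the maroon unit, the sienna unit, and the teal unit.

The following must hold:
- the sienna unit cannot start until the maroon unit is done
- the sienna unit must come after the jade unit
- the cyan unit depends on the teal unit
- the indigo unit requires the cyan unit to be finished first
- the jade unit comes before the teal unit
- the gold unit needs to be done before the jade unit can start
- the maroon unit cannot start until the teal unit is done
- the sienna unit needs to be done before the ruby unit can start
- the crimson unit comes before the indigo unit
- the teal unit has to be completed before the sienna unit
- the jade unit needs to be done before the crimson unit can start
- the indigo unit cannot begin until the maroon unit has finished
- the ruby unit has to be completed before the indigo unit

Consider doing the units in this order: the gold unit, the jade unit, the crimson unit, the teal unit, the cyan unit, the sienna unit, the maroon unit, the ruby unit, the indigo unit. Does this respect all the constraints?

The sequence places the sienna unit ahead of the maroon unit.
That contradicts the constraint that the maroon unit must precede the sienna unit.

No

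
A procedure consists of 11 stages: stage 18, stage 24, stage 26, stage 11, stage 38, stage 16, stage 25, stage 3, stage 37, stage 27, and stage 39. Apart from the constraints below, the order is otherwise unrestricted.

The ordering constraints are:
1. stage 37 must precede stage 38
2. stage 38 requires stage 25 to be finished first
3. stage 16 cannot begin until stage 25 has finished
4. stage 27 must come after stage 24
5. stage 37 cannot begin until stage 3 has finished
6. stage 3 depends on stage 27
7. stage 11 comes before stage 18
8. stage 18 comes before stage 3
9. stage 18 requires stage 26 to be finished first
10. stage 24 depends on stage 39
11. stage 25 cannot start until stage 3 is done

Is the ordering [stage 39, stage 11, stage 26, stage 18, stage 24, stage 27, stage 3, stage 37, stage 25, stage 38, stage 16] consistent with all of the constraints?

Yes

Every stated constraint is respected: stage 39 sits at position 1, ahead of stage 24 at position 5, and each of the other listed pairs likewise has the predecessor earlier in the sequence.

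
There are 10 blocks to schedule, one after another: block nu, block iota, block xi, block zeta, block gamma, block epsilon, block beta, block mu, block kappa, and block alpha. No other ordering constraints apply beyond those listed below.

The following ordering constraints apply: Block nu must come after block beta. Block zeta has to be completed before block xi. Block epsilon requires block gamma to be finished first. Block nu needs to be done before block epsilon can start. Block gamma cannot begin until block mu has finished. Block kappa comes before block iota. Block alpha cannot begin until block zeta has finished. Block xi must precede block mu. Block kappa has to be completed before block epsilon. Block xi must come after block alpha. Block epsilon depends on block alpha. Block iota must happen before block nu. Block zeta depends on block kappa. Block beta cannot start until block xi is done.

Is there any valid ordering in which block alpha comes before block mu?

Yes

Every valid ordering already has block alpha before block mu (the constraints require it), so in particular at least one does.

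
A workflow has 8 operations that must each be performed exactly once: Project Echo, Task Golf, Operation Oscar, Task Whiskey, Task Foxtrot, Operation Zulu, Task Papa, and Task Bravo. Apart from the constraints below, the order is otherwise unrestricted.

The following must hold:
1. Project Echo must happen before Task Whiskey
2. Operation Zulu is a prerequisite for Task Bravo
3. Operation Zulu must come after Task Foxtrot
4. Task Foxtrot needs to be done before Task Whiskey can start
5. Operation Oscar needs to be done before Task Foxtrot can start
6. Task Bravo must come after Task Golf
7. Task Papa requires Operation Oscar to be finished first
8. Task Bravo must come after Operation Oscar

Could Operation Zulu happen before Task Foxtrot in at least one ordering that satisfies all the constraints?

Following Task Foxtrot → Operation Zulu, Task Foxtrot must precede Operation Zulu in every valid ordering.
So no valid ordering can have Operation Zulu before Task Foxtrot.

No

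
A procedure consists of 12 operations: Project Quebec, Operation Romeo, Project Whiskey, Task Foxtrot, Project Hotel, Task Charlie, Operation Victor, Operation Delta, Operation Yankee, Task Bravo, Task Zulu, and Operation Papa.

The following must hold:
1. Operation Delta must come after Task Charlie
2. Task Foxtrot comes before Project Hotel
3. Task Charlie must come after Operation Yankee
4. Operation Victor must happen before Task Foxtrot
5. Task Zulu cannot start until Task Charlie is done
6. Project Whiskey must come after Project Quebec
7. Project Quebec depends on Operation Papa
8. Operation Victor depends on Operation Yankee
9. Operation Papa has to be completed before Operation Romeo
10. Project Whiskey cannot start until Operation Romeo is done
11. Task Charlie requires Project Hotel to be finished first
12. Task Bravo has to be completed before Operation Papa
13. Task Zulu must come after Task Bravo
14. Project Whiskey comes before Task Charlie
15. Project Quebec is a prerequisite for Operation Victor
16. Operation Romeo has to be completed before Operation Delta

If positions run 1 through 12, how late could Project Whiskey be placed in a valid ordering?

Following every chain forward from Project Whiskey, the operations that must come later are Task Charlie, Operation Delta, Task Zulu — 3 of them.
So at least 3 operations follow Project Whiskey, putting Project Whiskey no later than position 9. That position is achievable by scheduling everything else first.

9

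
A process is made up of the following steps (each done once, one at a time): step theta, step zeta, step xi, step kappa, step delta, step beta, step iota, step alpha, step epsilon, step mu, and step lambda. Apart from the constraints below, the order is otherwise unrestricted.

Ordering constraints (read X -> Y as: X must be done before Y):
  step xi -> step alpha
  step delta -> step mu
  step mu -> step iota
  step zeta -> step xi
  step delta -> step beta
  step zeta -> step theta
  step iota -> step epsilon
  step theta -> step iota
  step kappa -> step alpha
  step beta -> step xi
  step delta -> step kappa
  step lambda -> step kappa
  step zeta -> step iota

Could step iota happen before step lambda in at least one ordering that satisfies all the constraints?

Nothing in the constraints forces step lambda before step iota — there is no chain from step lambda to step iota.
So a valid ordering placing step iota earlier than step lambda exists.

Yes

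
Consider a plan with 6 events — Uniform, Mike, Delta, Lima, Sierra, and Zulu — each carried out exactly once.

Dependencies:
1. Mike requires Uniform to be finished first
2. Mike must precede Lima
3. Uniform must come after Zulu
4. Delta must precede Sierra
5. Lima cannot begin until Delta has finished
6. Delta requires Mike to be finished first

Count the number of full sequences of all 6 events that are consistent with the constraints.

2

Only Zulu has no prerequisites, so it must go first.
Systematically extending each partial ordering one event at a time and counting, there are 2 complete orderings.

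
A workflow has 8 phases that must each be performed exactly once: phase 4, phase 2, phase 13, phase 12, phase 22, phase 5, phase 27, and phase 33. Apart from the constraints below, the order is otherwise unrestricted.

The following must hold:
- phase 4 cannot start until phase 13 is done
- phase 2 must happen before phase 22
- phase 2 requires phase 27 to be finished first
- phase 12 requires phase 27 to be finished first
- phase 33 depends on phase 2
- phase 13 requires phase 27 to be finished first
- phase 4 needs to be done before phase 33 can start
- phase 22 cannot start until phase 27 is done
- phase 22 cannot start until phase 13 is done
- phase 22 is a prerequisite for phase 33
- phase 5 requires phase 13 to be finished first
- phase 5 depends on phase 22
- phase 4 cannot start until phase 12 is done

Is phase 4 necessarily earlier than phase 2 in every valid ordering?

Phase 4 and phase 2 are not related by any chain of constraints.
A valid ordering placing phase 2 before phase 4 exists, so the answer is no.

No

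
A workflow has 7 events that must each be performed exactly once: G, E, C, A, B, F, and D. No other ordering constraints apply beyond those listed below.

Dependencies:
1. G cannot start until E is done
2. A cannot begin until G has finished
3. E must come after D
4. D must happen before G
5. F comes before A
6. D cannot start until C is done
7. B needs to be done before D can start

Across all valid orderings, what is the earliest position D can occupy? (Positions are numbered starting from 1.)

3

The events that are forced before D, directly or transitively, are C, B. That's 2 events.
So at minimum 2 events come before D, putting D no earlier than position 3. That position is achievable by scheduling exactly those predecessors first.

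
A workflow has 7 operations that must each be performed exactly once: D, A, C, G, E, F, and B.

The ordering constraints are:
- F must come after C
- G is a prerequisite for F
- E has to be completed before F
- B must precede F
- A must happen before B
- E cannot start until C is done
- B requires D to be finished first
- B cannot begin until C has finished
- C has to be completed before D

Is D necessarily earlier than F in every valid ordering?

Tracing the constraints gives a chain: D → B → F.
Hence D necessarily comes before F.

Yes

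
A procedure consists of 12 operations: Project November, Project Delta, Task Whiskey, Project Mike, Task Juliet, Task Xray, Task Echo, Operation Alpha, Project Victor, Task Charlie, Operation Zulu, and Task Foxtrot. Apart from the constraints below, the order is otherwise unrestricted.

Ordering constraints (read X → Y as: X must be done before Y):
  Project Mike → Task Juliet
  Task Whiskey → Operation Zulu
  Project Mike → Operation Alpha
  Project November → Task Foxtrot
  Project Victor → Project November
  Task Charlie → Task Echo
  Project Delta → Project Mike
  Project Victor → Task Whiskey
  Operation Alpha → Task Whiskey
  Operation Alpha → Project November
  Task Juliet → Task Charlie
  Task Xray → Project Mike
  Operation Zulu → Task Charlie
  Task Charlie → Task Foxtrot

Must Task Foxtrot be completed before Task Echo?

No chain of constraints connects Task Foxtrot to Task Echo in either direction.
A valid ordering placing Task Echo before Task Foxtrot exists, so the answer is no.

No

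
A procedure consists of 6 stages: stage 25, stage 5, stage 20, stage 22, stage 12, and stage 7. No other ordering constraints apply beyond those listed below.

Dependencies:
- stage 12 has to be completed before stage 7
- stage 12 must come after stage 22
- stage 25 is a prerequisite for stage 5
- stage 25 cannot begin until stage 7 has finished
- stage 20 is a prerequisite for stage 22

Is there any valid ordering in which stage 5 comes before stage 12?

No

Following stage 12 → stage 7 → stage 25 → stage 5, stage 12 must precede stage 5 in every valid ordering.
Hence stage 5 can never be scheduled before stage 12.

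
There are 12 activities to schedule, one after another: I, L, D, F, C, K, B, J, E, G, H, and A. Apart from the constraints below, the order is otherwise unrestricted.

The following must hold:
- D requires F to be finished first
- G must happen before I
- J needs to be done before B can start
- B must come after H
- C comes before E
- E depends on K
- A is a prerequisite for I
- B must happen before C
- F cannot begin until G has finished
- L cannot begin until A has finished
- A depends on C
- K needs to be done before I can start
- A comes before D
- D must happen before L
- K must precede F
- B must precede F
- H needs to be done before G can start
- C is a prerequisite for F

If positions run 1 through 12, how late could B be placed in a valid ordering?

5

Following every chain forward from B, the activities that must come later are I, L, D, F, C, E, A — 7 of them.
So at least 7 activities follow B, putting B no later than position 5. That position is achievable by scheduling everything else first.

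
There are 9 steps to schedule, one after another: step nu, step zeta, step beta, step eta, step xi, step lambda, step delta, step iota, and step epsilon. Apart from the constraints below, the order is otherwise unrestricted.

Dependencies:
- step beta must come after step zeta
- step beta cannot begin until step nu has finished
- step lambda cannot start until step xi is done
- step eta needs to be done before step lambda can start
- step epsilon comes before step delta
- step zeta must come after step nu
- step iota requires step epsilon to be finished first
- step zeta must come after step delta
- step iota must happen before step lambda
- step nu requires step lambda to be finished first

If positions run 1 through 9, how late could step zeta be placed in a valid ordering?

8

The only step forced after step zeta (directly or by a chain) is step beta.
So at least 1 step follows step zeta, putting step zeta no later than position 8. That position is achievable by scheduling everything else first.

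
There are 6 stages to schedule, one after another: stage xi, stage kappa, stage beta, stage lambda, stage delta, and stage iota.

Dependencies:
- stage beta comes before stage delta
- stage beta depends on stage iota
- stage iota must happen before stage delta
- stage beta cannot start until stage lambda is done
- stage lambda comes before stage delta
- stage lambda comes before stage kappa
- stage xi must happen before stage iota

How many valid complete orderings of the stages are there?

12

The stages with no prerequisites are stage xi, stage lambda; any of them can be placed first.
Counting all ways to extend the partial order to a total order gives 12.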